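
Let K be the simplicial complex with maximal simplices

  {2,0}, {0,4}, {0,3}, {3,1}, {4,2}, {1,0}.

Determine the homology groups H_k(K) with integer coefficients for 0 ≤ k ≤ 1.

Order the vertices as 0 < 1 < 2 < 3 < 4. Listing each simplex with vertices in this order, K has dimension 1 with simplices:

  0-simplices (5): [0], [1], [2], [3], [4]
  1-simplices (6): [0,1], [0,2], [0,3], [0,4], [1,3], [2,4]

Hence C_0 ≅ Z^5, C_1 ≅ Z^6.

∂_1: C_1 → C_0 sends each edge [p,q] (with p < q) to q − p. For instance
  ∂[0,3] = [3] − [0].
The 5×6 boundary matrix has rank 4 and Smith normal form diag(1,1,1,1).

Computing H_k = (kernel of ∂_k) / (image of ∂_{k+1}):

  H_0: rank C_0 − rank ∂_1 = 5 − 4 = 1, and the invariant factors of ∂_1 are all 1, so H_0 ≅ Z.
  H_1: rank ker ∂_1 − rank ∂_2 = (6 − 4) − 0 = 2, and there is no ∂_2, so H_1 ≅ Z^2.

As a check, the Euler characteristic is 5 − 6 = -1, which agrees with 1 − 2 = -1.

H_0 = Z,  H_1 = Z^2.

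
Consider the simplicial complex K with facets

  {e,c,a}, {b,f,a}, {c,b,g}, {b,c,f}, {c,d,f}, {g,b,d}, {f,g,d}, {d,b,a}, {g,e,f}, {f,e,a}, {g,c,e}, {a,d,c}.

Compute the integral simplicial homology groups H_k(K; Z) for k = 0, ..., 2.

Fix the vertex order a < b < c < d < e < f < g and write every simplex with vertices in increasing order. Then dim K = 2 and the simplices of K are:

  0-simplices (7): a, b, c, d, e, f, g
  1-simplices (18): ab, ac, ad, ae, af, bc, bd, bf, bg, cd, ce, cf, cg, df, dg, ef, eg, fg
  2-simplices (12): abd, abf, acd, ace, aef, bcf, bcg, bdg, cdf, ceg, dfg, efg

giving chain groups C_0 ≅ Z^7, C_1 ≅ Z^18, C_2 ≅ Z^12.

The boundary map ∂_1: C_1 → C_0 is given by ∂[p,q] = [q] − [p].
This gives a 7×18 integer matrix of rank 6; reducing to Smith normal form yields diagonal entries (1,1,1,1,1,1).

Boundary ∂_2: C_2 → C_1 maps a triangle to the signed sum of its edges. For instance
  ∂efg = fg − eg + ef,
  ∂bcf = cf − bf + bc.
As a 18×12 matrix over Z this has rank 12, with invariant factors (1,1,1,1,1,1,1,1,1,1,1,2).

Computing H_k = (kernel of ∂_k) / (image of ∂_{k+1}):

  H_0: rank C_0 − rank ∂_1 = 7 − 6 = 1, and the invariant factors of ∂_1 are all 1, so H_0 ≅ Z.
  H_1: rank ker ∂_1 − rank ∂_2 = (18 − 6) − 12 = 0, and ∂_2 has invariant factor 2 > 1, so H_1 ≅ Z/2.
  H_2: rank ker ∂_2 − rank ∂_3 = (12 − 12) − 0 = 0, and there is no ∂_3, so H_2 ≅ 0.

(K is a triangulation of the real projective plane RP^2.)

H_0 = Z,  H_1 = Z/2,  H_2 = 0.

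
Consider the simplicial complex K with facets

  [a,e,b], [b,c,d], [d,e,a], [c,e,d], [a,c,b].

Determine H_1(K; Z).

Take the total order a < b < c < d < e on the vertex set. Then K (dimension 2) consists of the simplices:

  0-simplices (5): a, b, c, d, e
  1-simplices (10): ab, ac, ad, ae, bc, bd, be, cd, ce, de
  2-simplices (5): abc, abe, ade, bcd, cde

giving chain groups C_0 ≅ Z^5, C_1 ≅ Z^10, C_2 ≅ Z^5.

The boundary map ∂_1: C_1 → C_0 maps an edge to its endpoints' difference, ∂[p,q] = q − p. For instance
  ∂cd = d − c.
As a 5×10 matrix over Z this has rank 4, with invariant factors (1,1,1,1).

The boundary map ∂_2: C_2 → C_1 sends each 2-simplex [p,q,r] to [q,r] − [p,r] + [p,q]. For instance
  ∂ade = de − ae + ad,
  ∂cde = de − ce + cd.
The resulting 10×5 matrix has rank 5, and its Smith normal form has invariant factors (1,1,1,1,1).

Now H_k = ker ∂_k / im ∂_{k+1}, so:

  H_1: rank ker ∂_1 − rank ∂_2 = (10 − 4) − 5 = 1, and the invariant factors of ∂_2 are all 1, so H_1 ≅ Z.

H_1 = Z.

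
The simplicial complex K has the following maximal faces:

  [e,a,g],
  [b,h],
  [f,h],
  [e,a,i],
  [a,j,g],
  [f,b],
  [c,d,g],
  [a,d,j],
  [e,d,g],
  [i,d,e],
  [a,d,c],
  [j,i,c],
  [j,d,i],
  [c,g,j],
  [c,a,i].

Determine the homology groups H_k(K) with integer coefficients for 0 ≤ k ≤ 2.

Fix the vertex order a < b < c < d < e < f < g < h < i < j and write every simplex with vertices in increasing order. Then dim K = 2 and the simplices of K are:

  0-simplices (10): a, b, c, d, e, f, g, h, i, j
  1-simplices (21): ac, ad, ae, ag, ai, aj, bf, bh, cd, cg, ci, cj, de, dg, di, dj, eg, ei, fh, gj, ij
  2-simplices (12): acd, aci, adj, aeg, aei, agj, cdg, cgj, cij, deg, dei, dij

Hence C_0 ≅ Z^10, C_1 ≅ Z^21, C_2 ≅ Z^12.

Boundary ∂_1: C_1 → C_0 is given by ∂[p,q] = [q] − [p].
The 10×21 boundary matrix has rank 8 and Smith normal form diag(1,1,1,1,1,1,1,1).

∂_2: C_2 → C_1 maps a triangle to the signed sum of its edges. For instance
  ∂agj = gj − aj + ag,
  ∂aci = ci − ai + ac.
As a 21×12 matrix over Z this has rank 12, with invariant factors (1,1,1,1,1,1,1,1,1,1,1,2).

Now H_k = ker ∂_k / im ∂_{k+1}, so:

  H_0: rank C_0 − rank ∂_1 = 10 − 8 = 2, and the invariant factors of ∂_1 are all 1, so H_0 ≅ Z^2.
  H_1: rank ker ∂_1 − rank ∂_2 = (21 − 8) − 12 = 1, and ∂_2 has invariant factor 2 > 1, so H_1 ≅ Z ⊕ Z/2.
  H_2: rank ker ∂_2 − rank ∂_3 = (12 − 12) − 0 = 0, and there is no ∂_3, so H_2 ≅ 0.

(K is a triangulation of the disjoint union of the circle S^1 and the real projective plane RP^2.)

H_0 = Z^2,  H_1 = Z ⊕ Z/2,  H_2 = 0.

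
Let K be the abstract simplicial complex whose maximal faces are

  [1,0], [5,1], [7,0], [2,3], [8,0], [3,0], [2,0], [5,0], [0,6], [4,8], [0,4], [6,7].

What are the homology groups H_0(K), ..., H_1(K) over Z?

H_0 = Z,  H_1 = Z^4.

K has 9 vertices, 12 edges.
rank ∂_0 = 0, rank ∂_1 = 8 ⇒ b_0 = 9 − 0 − 8 = 1; all invariant factors of ∂_1 are 1 so no torsion. So H_0 ≅ Z.
rank ∂_1 = 8, rank ∂_2 = 0 ⇒ b_1 = 12 − 8 − 0 = 4. So H_1 ≅ Z^4.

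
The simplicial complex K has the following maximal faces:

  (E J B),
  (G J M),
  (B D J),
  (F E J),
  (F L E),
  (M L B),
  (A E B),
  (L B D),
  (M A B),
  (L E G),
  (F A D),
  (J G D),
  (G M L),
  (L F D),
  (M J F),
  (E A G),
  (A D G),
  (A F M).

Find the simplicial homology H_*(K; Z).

H_0 = Z,  H_1 = Z^2,  H_2 = Z.

Fix the vertex order A < B < D < E < F < G < J < L < M and write every simplex with vertices in increasing order. Then dim K = 2 and the simplices of K are:

  0-simplices (9): A, B, D, E, F, G, J, L, M
  1-simplices (27): AB, AD, AE, AF, AG, AM, BD, BE, BJ, BL, BM, DF, DG, DJ, DL, EF, EG, EJ, EL, FJ, FL, FM, GJ, GL, GM, JM, LM
  2-simplices (18): ABE, ABM, ADF, ADG, AEG, AFM, BDJ, BDL, BEJ, BLM, DFL, DGJ, EFJ, EFL, EGL, FJM, GJM, GLM

Hence C_0 ≅ Z^9, C_1 ≅ Z^27, C_2 ≅ Z^18.

The boundary map ∂_1: C_1 → C_0 is given by ∂[p,q] = [q] − [p]. For instance
  ∂EG = G − E.
The resulting 9×27 matrix has rank 8, and its Smith normal form has invariant factors (1,1,1,1,1,1,1,1).

Boundary ∂_2: C_2 → C_1 maps a triangle to the signed sum of its edges. For instance
  ∂EGL = GL − EL + EG,
  ∂DGJ = GJ − DJ + DG.
This gives a 27×18 integer matrix of rank 17; reducing to Smith normal form yields diagonal entries (1,1,1,1,1,1,1,1,1,1,1,1,1,1,1,1,1).

Reading off H_k = ker ∂_k / im ∂_{k+1}:

  H_0: rank C_0 − rank ∂_1 = 9 − 8 = 1, and the invariant factors of ∂_1 are all 1, so H_0 = Z.
  H_1: rank ker ∂_1 − rank ∂_2 = (27 − 8) − 17 = 2, and the invariant factors of ∂_2 are all 1, so H_1 = Z^2.
  H_2: rank ker ∂_2 − rank ∂_3 = (18 − 17) − 0 = 1, and there is no ∂_3, so H_2 = Z.

As a check, the Euler characteristic is 9 − 27 + 18 = 0, which agrees with 1 − 2 + 1 = 0.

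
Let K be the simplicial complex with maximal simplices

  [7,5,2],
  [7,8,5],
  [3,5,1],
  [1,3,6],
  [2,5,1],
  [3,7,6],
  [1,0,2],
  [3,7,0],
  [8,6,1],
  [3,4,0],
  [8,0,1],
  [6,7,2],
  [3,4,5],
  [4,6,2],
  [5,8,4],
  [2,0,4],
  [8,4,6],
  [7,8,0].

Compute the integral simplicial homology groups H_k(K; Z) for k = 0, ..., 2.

Order the vertices as 0 < 1 < 2 < 3 < 4 < 5 < 6 < 7 < 8. Listing each simplex with vertices in this order, K has dimension 2 with simplices:

  0-simplices (9): [0], [1], [2], [3], [4], [5], [6], [7], [8]
  1-simplices (27): (27 of them)
  2-simplices (18): [0,1,2], [0,1,8], [0,2,4], [0,3,4], [0,3,7], [0,7,8], [1,2,5], [1,3,5], [1,3,6], [1,6,8], [2,4,6], [2,5,7], [2,6,7], [3,4,5], [3,6,7], [4,5,8], [4,6,8], [5,7,8]

so the chain groups are C_0 ≅ Z^9, C_1 ≅ Z^27, C_2 ≅ Z^18.

Boundary ∂_1: C_1 → C_0 sends each edge [p,q] (with p < q) to q − p.
This gives a 9×27 integer matrix of rank 8; reducing to Smith normal form yields diagonal entries (1,1,1,1,1,1,1,1).

∂_2: C_2 → C_1 sends each 2-simplex [p,q,r] to [q,r] − [p,r] + [p,q]. For instance
  ∂[2,4,6] = [4,6] − [2,6] + [2,4],
  ∂[4,6,8] = [6,8] − [4,8] + [4,6].
This gives a 27×18 integer matrix of rank 17; reducing to Smith normal form yields diagonal entries (1,1,1,1,1,1,1,1,1,1,1,1,1,1,1,1,1).

Now H_k = ker ∂_k / im ∂_{k+1}, so:

  H_0: rank C_0 − rank ∂_1 = 9 − 8 = 1, and the invariant factors of ∂_1 are all 1, so H_0 = Z.
  H_1: rank ker ∂_1 − rank ∂_2 = (27 − 8) − 17 = 2, and the invariant factors of ∂_2 are all 1, so H_1 = Z^2.
  H_2: rank ker ∂_2 − rank ∂_3 = (18 − 17) − 0 = 1, and there is no ∂_3, so H_2 = Z.

(K is a triangulation of the torus T^2.)

H_0 = Z,  H_1 = Z^2,  H_2 = Z.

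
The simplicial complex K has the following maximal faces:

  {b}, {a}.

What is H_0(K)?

We work with the vertex ordering a < b. The simplices of K, each written with vertices in increasing order, are:

  0-simplices (2): a, b

Hence C_0 ≅ Z^2.

Reading off H_k = ker ∂_k / im ∂_{k+1}:

  H_0: rank C_0 − rank ∂_1 = 2 − 0 = 2, and there is no ∂_1, so H_0 ≅ Z^2.

(K is a triangulation of a set of 2 points.)

H_0 ≅ Z^2.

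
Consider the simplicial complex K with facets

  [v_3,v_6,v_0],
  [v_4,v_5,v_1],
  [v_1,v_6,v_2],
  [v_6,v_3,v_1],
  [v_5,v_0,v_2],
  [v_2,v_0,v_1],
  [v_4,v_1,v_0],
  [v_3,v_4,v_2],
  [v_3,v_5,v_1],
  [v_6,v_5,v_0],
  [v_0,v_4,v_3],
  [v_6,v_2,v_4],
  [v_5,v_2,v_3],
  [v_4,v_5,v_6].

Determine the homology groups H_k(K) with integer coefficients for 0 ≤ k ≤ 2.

Fix the vertex order v_0 < v_1 < v_2 < v_3 < v_4 < v_5 < v_6 and write every simplex with vertices in increasing order. Then dim K = 2 and the simplices of K are:

  0-simplices (7): [v_0], [v_1], [v_2], [v_3], [v_4], [v_5], [v_6]
  1-simplices (21): (21 of them)
  2-simplices (14): (14 of them)

giving chain groups C_0 ≅ Z^7, C_1 ≅ Z^21, C_2 ≅ Z^14.

Boundary ∂_1: C_1 → C_0 maps an edge to its endpoints' difference, ∂[p,q] = q − p. For instance
  ∂[v_2,v_5] = [v_5] − [v_2].
The 7×21 boundary matrix has rank 6 and Smith normal form diag(1,1,1,1,1,1).

Boundary ∂_2: C_2 → C_1 sends each 2-simplex [p,q,r] to [q,r] − [p,r] + [p,q]. For instance
  ∂[v_1,v_3,v_6] = [v_3,v_6] − [v_1,v_6] + [v_1,v_3],
  ∂[v_0,v_1,v_4] = [v_1,v_4] − [v_0,v_4] + [v_0,v_1].
As a 21×14 matrix over Z this has rank 13, with invariant factors (1,1,1,1,1,1,1,1,1,1,1,1,1).

From H_k ≅ ker(∂_k) / im(∂_{k+1}) we obtain:

  H_0: rank C_0 − rank ∂_1 = 7 − 6 = 1, and the invariant factors of ∂_1 are all 1, so H_0 ≅ Z.
  H_1: rank ker ∂_1 − rank ∂_2 = (21 − 6) − 13 = 2, and the invariant factors of ∂_2 are all 1, so H_1 ≅ Z^2.
  H_2: rank ker ∂_2 − rank ∂_3 = (14 − 13) − 0 = 1, and there is no ∂_3, so H_2 ≅ Z.

H_0 ≅ Z,  H_1 ≅ Z^2,  H_2 ≅ Z.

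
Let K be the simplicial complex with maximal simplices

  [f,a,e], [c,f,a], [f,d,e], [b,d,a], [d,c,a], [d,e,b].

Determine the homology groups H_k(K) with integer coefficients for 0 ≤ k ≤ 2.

H_0 ≅ Z,  H_1 ≅ Z,  H_2 = 0.

Fix the vertex order a < b < c < d < e < f and write every simplex with vertices in increasing order. Then dim K = 2 and the simplices of K are:

  0-simplices (6): a, b, c, d, e, f
  1-simplices (12): ab, ac, ad, ae, af, bd, be, cd, cf, de, df, ef
  2-simplices (6): abd, acd, acf, aef, bde, def

Hence C_0 ≅ Z^6, C_1 ≅ Z^12, C_2 ≅ Z^6.

The boundary map ∂_1: C_1 → C_0 maps an edge to its endpoints' difference, ∂[p,q] = q − p. For instance
  ∂ef = f − e.
This gives a 6×12 integer matrix of rank 5; reducing to Smith normal form yields diagonal entries (1,1,1,1,1).

∂_2: C_2 → C_1 maps a triangle to the signed sum of its edges. For instance
  ∂bde = de − be + bd,
  ∂abd = bd − ad + ab.
The resulting 12×6 matrix has rank 6, and its Smith normal form has invariant factors (1,1,1,1,1,1).

Computing H_k = (kernel of ∂_k) / (image of ∂_{k+1}):

  H_0: rank C_0 − rank ∂_1 = 6 − 5 = 1, and the invariant factors of ∂_1 are all 1, so H_0 ≅ Z.
  H_1: rank ker ∂_1 − rank ∂_2 = (12 − 5) − 6 = 1, and the invariant factors of ∂_2 are all 1, so H_1 ≅ Z.
  H_2: rank ker ∂_2 − rank ∂_3 = (6 − 6) − 0 = 0, and there is no ∂_3, so H_2 ≅ 0.

As a check, the Euler characteristic is 6 − 12 + 6 = 0, which agrees with 1 − 1 + 0 = 0.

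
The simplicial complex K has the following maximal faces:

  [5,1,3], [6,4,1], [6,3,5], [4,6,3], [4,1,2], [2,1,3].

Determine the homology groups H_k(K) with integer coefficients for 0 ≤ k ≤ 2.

H_0 ≅ Z,  H_1 ≅ Z,  H_2 = 0.

Fix the vertex order 1 < 2 < 3 < 4 < 5 < 6 and write every simplex with vertices in increasing order. Then dim K = 2 and the simplices of K are:

  0-simplices (6): [1], [2], [3], [4], [5], [6]
  1-simplices (12): [1,2], [1,3], [1,4], [1,5], [1,6], [2,3], [2,4], [3,4], [3,5], [3,6], [4,6], [5,6]
  2-simplices (6): [1,2,3], [1,2,4], [1,3,5], [1,4,6], [3,4,6], [3,5,6]

giving chain groups C_0 ≅ Z^6, C_1 ≅ Z^12, C_2 ≅ Z^6.

∂_1: C_1 → C_0 maps an edge to its endpoints' difference, ∂[p,q] = q − p.
The 6×12 boundary matrix has rank 5 and Smith normal form diag(1,1,1,1,1).

Boundary ∂_2: C_2 → C_1 sends each 2-simplex [p,q,r] to [q,r] − [p,r] + [p,q]. For instance
  ∂[1,2,3] = [2,3] − [1,3] + [1,2],
  ∂[3,5,6] = [5,6] − [3,6] + [3,5].
This gives a 12×6 integer matrix of rank 6; reducing to Smith normal form yields diagonal entries (1,1,1,1,1,1).

Now H_k = ker ∂_k / im ∂_{k+1}, so:

  H_0: rank C_0 − rank ∂_1 = 6 − 5 = 1, and the invariant factors of ∂_1 are all 1, so H_0 ≅ Z.
  H_1: rank ker ∂_1 − rank ∂_2 = (12 − 5) − 6 = 1, and the invariant factors of ∂_2 are all 1, so H_1 ≅ Z.
  H_2: rank ker ∂_2 − rank ∂_3 = (6 − 6) − 0 = 0, and there is no ∂_3, so H_2 ≅ 0.

(K is a triangulation of the cylinder S^1 x I.)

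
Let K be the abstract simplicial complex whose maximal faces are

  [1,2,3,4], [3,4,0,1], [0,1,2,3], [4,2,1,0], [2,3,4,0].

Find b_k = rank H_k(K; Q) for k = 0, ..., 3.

b_0 = 1, b_1 = 0, b_2 = 0, b_3 = 1.

Order the vertices as 0 < 1 < 2 < 3 < 4. Listing each simplex with vertices in this order, K has dimension 3 with simplices:

  0-simplices (5): [0], [1], [2], [3], [4]
  1-simplices (10): [0,1], [0,2], [0,3], [0,4], [1,2], [1,3], [1,4], [2,3], [2,4], [3,4]
  2-simplices (10): [0,1,2], [0,1,3], [0,1,4], [0,2,3], [0,2,4], [0,3,4], [1,2,3], [1,2,4], [1,3,4], [2,3,4]
  3-simplices (5): [0,1,2,3], [0,1,2,4], [0,1,3,4], [0,2,3,4], [1,2,3,4]

giving chain groups C_0 ≅ Z^5, C_1 ≅ Z^10, C_2 ≅ Z^10, C_3 ≅ Z^5.

∂_1: C_1 → C_0 is given by ∂[p,q] = [q] − [p].
This gives a 5×10 integer matrix of rank 4; reducing to Smith normal form yields diagonal entries (1,1,1,1).

The boundary map ∂_2: C_2 → C_1 acts by ∂[p,q,r] = [q,r] − [p,r] + [p,q]. For instance
  ∂[0,1,4] = [1,4] − [0,4] + [0,1],
  ∂[0,2,3] = [2,3] − [0,3] + [0,2].
As a 10×10 matrix over Z this has rank 6, with invariant factors (1,1,1,1,1,1).

∂_3: C_3 → C_2 sends each 3-simplex σ to the alternating sum Σ_i (−1)^i (σ with its i-th vertex removed). For instance
  ∂[0,2,3,4] = [2,3,4] − [0,3,4] + [0,2,4] − [0,2,3],
  ∂[0,1,2,3] = [1,2,3] − [0,2,3] + [0,1,3] − [0,1,2].
This gives a 10×5 integer matrix of rank 4; reducing to Smith normal form yields diagonal entries (1,1,1,1).

Now H_k = ker ∂_k / im ∂_{k+1}, so:

  H_0: rank C_0 − rank ∂_1 = 5 − 4 = 1, and the invariant factors of ∂_1 are all 1, so H_0 ≅ Z.
  H_1: rank ker ∂_1 − rank ∂_2 = (10 − 4) − 6 = 0, and the invariant factors of ∂_2 are all 1, so H_1 ≅ 0.
  H_2: rank ker ∂_2 − rank ∂_3 = (10 − 6) − 4 = 0, and the invariant factors of ∂_3 are all 1, so H_2 ≅ 0.
  H_3: rank ker ∂_3 − rank ∂_4 = (5 − 4) − 0 = 1, and there is no ∂_4, so H_3 ≅ Z.

(K is a triangulation of the 3-sphere S^3.)

Hence the Betti numbers are b_0 = 1, b_1 = 0, b_2 = 0, b_3 = 1.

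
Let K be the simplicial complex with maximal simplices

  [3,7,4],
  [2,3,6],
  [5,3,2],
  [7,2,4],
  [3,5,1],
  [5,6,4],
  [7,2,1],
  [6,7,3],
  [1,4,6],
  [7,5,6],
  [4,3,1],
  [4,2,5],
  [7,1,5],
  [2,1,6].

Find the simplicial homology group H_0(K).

Take the total order 1 < 2 < 3 < 4 < 5 < 6 < 7 on the vertex set. Then K (dimension 2) consists of the simplices:

  0-simplices (7): [1], [2], [3], [4], [5], [6], [7]
  1-simplices (21): [1,2], [1,3], [1,4], [1,5], [1,6], [1,7], [2,3], [2,4], [2,5], [2,6], [2,7], [3,4], [3,5], [3,6], [3,7], [4,5], [4,6], [4,7], [5,6], [5,7], [6,7]
  2-simplices (14): [1,2,6], [1,2,7], [1,3,4], [1,3,5], [1,4,6], [1,5,7], [2,3,5], [2,3,6], [2,4,5], [2,4,7], [3,4,7], [3,6,7], [4,5,6], [5,6,7]

giving chain groups C_0 ≅ Z^7, C_1 ≅ Z^21, C_2 ≅ Z^14.

Boundary ∂_1: C_1 → C_0 is given by ∂[p,q] = [q] − [p]. For instance
  ∂[5,6] = [6] − [5].
This gives a 7×21 integer matrix of rank 6; reducing to Smith normal form yields diagonal entries (1,1,1,1,1,1).

Boundary ∂_2: C_2 → C_1 sends each 2-simplex [p,q,r] to [q,r] − [p,r] + [p,q]. For instance
  ∂[1,5,7] = [5,7] − [1,7] + [1,5],
  ∂[1,3,5] = [3,5] − [1,5] + [1,3].
The resulting 21×14 matrix has rank 13, and its Smith normal form has invariant factors (1,1,1,1,1,1,1,1,1,1,1,1,1).

From H_k ≅ ker(∂_k) / im(∂_{k+1}) we obtain:

  H_0: rank C_0 − rank ∂_1 = 7 − 6 = 1, and the invariant factors of ∂_1 are all 1, so H_0 ≅ Z.

H_0 ≅ Z.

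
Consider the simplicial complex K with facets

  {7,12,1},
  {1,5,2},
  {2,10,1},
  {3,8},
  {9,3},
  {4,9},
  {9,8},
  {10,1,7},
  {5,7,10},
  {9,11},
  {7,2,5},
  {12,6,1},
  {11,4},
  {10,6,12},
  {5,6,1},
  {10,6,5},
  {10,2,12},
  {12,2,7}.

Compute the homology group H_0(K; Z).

H_0 ≅ Z^2.

Order the vertices as 1 < 2 < 3 < 4 < 5 < 6 < 7 < 8 < 9 < 10 < 11 < 12. Listing each simplex with vertices in this order, K has dimension 2 with simplices:

  0-simplices (12): [1], [2], [3], [4], [5], [6], [7], [8], [9], [10], [11], [12]
  1-simplices (24): (24 of them)
  2-simplices (12): [1,2,5], [1,2,10], [1,5,6], [1,6,12], [1,7,10], [1,7,12], [2,5,7], [2,7,12], [2,10,12], [5,6,10], [5,7,10], [6,10,12]

Hence C_0 ≅ Z^12, C_1 ≅ Z^24, C_2 ≅ Z^12.

∂_1: C_1 → C_0 is given by ∂[p,q] = [q] − [p]. For instance
  ∂[8,9] = [9] − [8].
The 12×24 boundary matrix has rank 10 and Smith normal form diag(1,1,1,1,1,1,1,1,1,1).

The boundary map ∂_2: C_2 → C_1 maps a triangle to the signed sum of its edges. For instance
  ∂[5,6,10] = [6,10] − [5,10] + [5,6],
  ∂[6,10,12] = [10,12] − [6,12] + [6,10].
As a 24×12 matrix over Z this has rank 12, with invariant factors (1,1,1,1,1,1,1,1,1,1,1,2).

Computing H_k = (kernel of ∂_k) / (image of ∂_{k+1}):

  H_0: rank C_0 − rank ∂_1 = 12 − 10 = 2, and the invariant factors of ∂_1 are all 1, so H_0 ≅ Z^2.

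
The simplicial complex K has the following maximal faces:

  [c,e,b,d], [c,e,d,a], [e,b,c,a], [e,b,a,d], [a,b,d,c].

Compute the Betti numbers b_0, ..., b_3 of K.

Order the vertices as a < b < c < d < e. Listing each simplex with vertices in this order, K has dimension 3 with simplices:

  0-simplices (5): a, b, c, d, e
  1-simplices (10): ab, ac, ad, ae, bc, bd, be, cd, ce, de
  2-simplices (10): abc, abd, abe, acd, ace, ade, bcd, bce, bde, cde
  3-simplices (5): abcd, abce, abde, acde, bcde

Hence C_0 ≅ Z^5, C_1 ≅ Z^10, C_2 ≅ Z^10, C_3 ≅ Z^5.

The boundary map ∂_1: C_1 → C_0 maps an edge to its endpoints' difference, ∂[p,q] = q − p. For instance
  ∂ce = e − c.
As a 5×10 matrix over Z this has rank 4, with invariant factors (1,1,1,1).

∂_2: C_2 → C_1 maps a triangle to the signed sum of its edges. For instance
  ∂abe = be − ae + ab,
  ∂acd = cd − ad + ac.
The 10×10 boundary matrix has rank 6 and Smith normal form diag(1,1,1,1,1,1).

The boundary map ∂_3: C_3 → C_2 sends each 3-simplex σ to the alternating sum Σ_i (−1)^i (σ with its i-th vertex removed). For instance
  ∂abde = bde − ade + abe − abd,
  ∂bcde = cde − bde + bce − bcd.
The 10×5 boundary matrix has rank 4 and Smith normal form diag(1,1,1,1).

From H_k ≅ ker(∂_k) / im(∂_{k+1}) we obtain:

  H_0: rank C_0 − rank ∂_1 = 5 − 4 = 1, and the invariant factors of ∂_1 are all 1, so H_0 = Z.
  H_1: rank ker ∂_1 − rank ∂_2 = (10 − 4) − 6 = 0, and the invariant factors of ∂_2 are all 1, so H_1 = 0.
  H_2: rank ker ∂_2 − rank ∂_3 = (10 − 6) − 4 = 0, and the invariant factors of ∂_3 are all 1, so H_2 = 0.
  H_3: rank ker ∂_3 − rank ∂_4 = (5 − 4) − 0 = 1, and there is no ∂_4, so H_3 = Z.

As a check, the Euler characteristic is 5 − 10 + 10 − 5 = 0, which agrees with 1 − 0 + 0 − 1 = 0.

Hence the Betti numbers are b_0 = 1, b_1 = 0, b_2 = 0, b_3 = 1.

b_0 = 1, b_1 = 0, b_2 = 0, b_3 = 1.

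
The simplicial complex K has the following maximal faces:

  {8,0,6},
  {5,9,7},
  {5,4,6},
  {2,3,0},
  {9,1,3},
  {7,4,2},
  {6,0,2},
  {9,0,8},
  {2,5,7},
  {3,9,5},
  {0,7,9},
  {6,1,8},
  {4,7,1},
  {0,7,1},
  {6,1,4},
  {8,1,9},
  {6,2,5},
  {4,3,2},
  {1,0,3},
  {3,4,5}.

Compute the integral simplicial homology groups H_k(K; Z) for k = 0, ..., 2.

H_0 = Z,  H_1 = Z ⊕ Z_2,  H_2 = 0.

We work with the vertex ordering 0 < 1 < 2 < 3 < 4 < 5 < 6 < 7 < 8 < 9. The simplices of K, each written with vertices in increasing order, are:

  0-simplices (10): [0], [1], [2], [3], [4], [5], [6], [7], [8], [9]
  1-simplices (30): (30 of them)
  2-simplices (20): (20 of them)

giving chain groups C_0 ≅ Z^10, C_1 ≅ Z^30, C_2 ≅ Z^20.

Boundary ∂_1: C_1 → C_0 is given by ∂[p,q] = [q] − [p]. For instance
  ∂[6,8] = [8] − [6].
As a 10×30 matrix over Z this has rank 9, with invariant factors (1,1,1,1,1,1,1,1,1).

∂_2: C_2 → C_1 sends each 2-simplex [p,q,r] to [q,r] − [p,r] + [p,q]. For instance
  ∂[2,5,6] = [5,6] − [2,6] + [2,5],
  ∂[0,8,9] = [8,9] − [0,9] + [0,8].
The resulting 30×20 matrix has rank 20, and its Smith normal form has invariant factors (1,1,1,1,1,1,1,1,1,1,1,1,1,1,1,1,1,1,1,2).

Computing H_k = (kernel of ∂_k) / (image of ∂_{k+1}):

  H_0: rank C_0 − rank ∂_1 = 10 − 9 = 1, and the invariant factors of ∂_1 are all 1, so H_0 ≅ Z.
  H_1: rank ker ∂_1 − rank ∂_2 = (30 − 9) − 20 = 1, and ∂_2 has invariant factor 2 > 1, so H_1 ≅ Z ⊕ Z_2.
  H_2: rank ker ∂_2 − rank ∂_3 = (20 − 20) − 0 = 0, and there is no ∂_3, so H_2 ≅ 0.

(K is a triangulation of the Klein bottle.)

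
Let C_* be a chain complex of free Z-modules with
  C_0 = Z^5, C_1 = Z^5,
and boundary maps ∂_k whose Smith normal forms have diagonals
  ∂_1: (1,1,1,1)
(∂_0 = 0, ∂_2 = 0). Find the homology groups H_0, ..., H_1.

H_0 = Z,  H_1 = Z.

H_0: b_0 = 5 − 0 − 4 = 1; torsion from ∂_1 factors > 1: none. So H_0 = Z.
H_1: b_1 = 5 − 4 − 0 = 1; torsion from ∂_2 factors > 1: none. So H_1 = Z.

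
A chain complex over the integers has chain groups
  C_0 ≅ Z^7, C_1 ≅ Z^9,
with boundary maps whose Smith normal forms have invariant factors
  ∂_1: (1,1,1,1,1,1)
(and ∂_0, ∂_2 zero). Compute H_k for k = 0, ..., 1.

H_0: b_0 = 7 − 0 − 6 = 1; torsion from ∂_1 factors > 1: none. So H_0 = Z.
H_1: b_1 = 9 − 6 − 0 = 3; torsion from ∂_2 factors > 1: none. So H_1 = Z^3.

H_0 = Z,  H_1 = Z^3.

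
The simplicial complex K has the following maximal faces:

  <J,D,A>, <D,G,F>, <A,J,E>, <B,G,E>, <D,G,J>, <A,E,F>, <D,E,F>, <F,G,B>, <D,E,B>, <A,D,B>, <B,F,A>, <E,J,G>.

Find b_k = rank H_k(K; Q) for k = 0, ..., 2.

Order the vertices as A < B < D < E < F < G < J. Listing each simplex with vertices in this order, K has dimension 2 with simplices:

  0-simplices (7): A, B, D, E, F, G, J
  1-simplices (18): AB, AD, AE, AF, AJ, BD, BE, BF, BG, DE, DF, DG, DJ, EF, EG, EJ, FG, GJ
  2-simplices (12): ABD, ABF, ADJ, AEF, AEJ, BDE, BEG, BFG, DEF, DFG, DGJ, EGJ

so the chain groups are C_0 ≅ Z^7, C_1 ≅ Z^18, C_2 ≅ Z^12.

Boundary ∂_1: C_1 → C_0 sends each edge [p,q] (with p < q) to q − p.
The resulting 7×18 matrix has rank 6, and its Smith normal form has invariant factors (1,1,1,1,1,1).

The boundary map ∂_2: C_2 → C_1 acts by ∂[p,q,r] = [q,r] − [p,r] + [p,q]. For instance
  ∂ABF = BF − AF + AB,
  ∂EGJ = GJ − EJ + EG.
The resulting 18×12 matrix has rank 12, and its Smith normal form has invariant factors (1,1,1,1,1,1,1,1,1,1,1,2).

Computing H_k = (kernel of ∂_k) / (image of ∂_{k+1}):

  H_0: rank C_0 − rank ∂_1 = 7 − 6 = 1, and the invariant factors of ∂_1 are all 1, so H_0 ≅ Z.
  H_1: rank ker ∂_1 − rank ∂_2 = (18 − 6) − 12 = 0, and ∂_2 has invariant factor 2 > 1, so H_1 ≅ Z/2.
  H_2: rank ker ∂_2 − rank ∂_3 = (12 − 12) − 0 = 0, and there is no ∂_3, so H_2 ≅ 0.

Hence the Betti numbers are b_0 = 1, b_1 = 0, b_2 = 0.

b_0 = 1, b_1 = 0, b_2 = 0.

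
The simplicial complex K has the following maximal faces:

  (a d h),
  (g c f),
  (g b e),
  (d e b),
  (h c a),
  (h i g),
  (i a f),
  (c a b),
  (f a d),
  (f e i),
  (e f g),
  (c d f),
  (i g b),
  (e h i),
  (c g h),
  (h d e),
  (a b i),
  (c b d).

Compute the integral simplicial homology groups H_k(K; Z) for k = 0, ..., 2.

H_0 ≅ Z,  H_1 ≅ Z × Z/2,  H_2 = 0.

Fix the vertex order a < b < c < d < e < f < g < h < i and write every simplex with vertices in increasing order. Then dim K = 2 and the simplices of K are:

  0-simplices (9): a, b, c, d, e, f, g, h, i
  1-simplices (27): ab, ac, ad, af, ah, ai, bc, bd, be, bg, bi, cd, cf, cg, ch, de, df, dh, ef, eg, eh, ei, fg, fi, gh, gi, hi
  2-simplices (18): abc, abi, ach, adf, adh, afi, bcd, bde, beg, bgi, cdf, cfg, cgh, deh, efg, efi, ehi, ghi

Hence C_0 ≅ Z^9, C_1 ≅ Z^27, C_2 ≅ Z^18.

Boundary ∂_1: C_1 → C_0 sends each edge [p,q] (with p < q) to q − p. For instance
  ∂cg = g − c.
This gives a 9×27 integer matrix of rank 8; reducing to Smith normal form yields diagonal entries (1,1,1,1,1,1,1,1).

The boundary map ∂_2: C_2 → C_1 acts by ∂[p,q,r] = [q,r] − [p,r] + [p,q]. For instance
  ∂ehi = hi − ei + eh,
  ∂deh = eh − dh + de.
The resulting 27×18 matrix has rank 18, and its Smith normal form has invariant factors (1,1,1,1,1,1,1,1,1,1,1,1,1,1,1,1,1,2).

From H_k ≅ ker(∂_k) / im(∂_{k+1}) we obtain:

  H_0: rank C_0 − rank ∂_1 = 9 − 8 = 1, and the invariant factors of ∂_1 are all 1, so H_0 ≅ Z.
  H_1: rank ker ∂_1 − rank ∂_2 = (27 − 8) − 18 = 1, and ∂_2 has invariant factor 2 > 1, so H_1 ≅ Z × Z/2.
  H_2: rank ker ∂_2 − rank ∂_3 = (18 − 18) − 0 = 0, and there is no ∂_3, so H_2 ≅ 0.

As a check, the Euler characteristic is 9 − 27 + 18 = 0, which agrees with 1 − 1 + 0 = 0.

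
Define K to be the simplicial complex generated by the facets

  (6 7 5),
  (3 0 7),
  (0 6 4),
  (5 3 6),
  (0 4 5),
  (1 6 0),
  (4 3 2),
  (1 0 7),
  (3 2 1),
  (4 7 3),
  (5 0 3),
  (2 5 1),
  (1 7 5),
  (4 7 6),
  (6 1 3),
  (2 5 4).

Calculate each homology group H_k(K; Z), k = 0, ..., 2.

H_0 = Z,  H_1 = Z^2,  H_2 = Z.

Take the total order 0 < 1 < 2 < 3 < 4 < 5 < 6 < 7 on the vertex set. Then K (dimension 2) consists of the simplices:

  0-simplices (8): [0], [1], [2], [3], [4], [5], [6], [7]
  1-simplices (24): (24 of them)
  2-simplices (16): [0,1,6], [0,1,7], [0,3,5], [0,3,7], [0,4,5], [0,4,6], [1,2,3], [1,2,5], [1,3,6], [1,5,7], [2,3,4], [2,4,5], [3,4,7], [3,5,6], [4,6,7], [5,6,7]

so the chain groups are C_0 ≅ Z^8, C_1 ≅ Z^24, C_2 ≅ Z^16.

Boundary ∂_1: C_1 → C_0 sends each edge [p,q] (with p < q) to q − p. For instance
  ∂[0,1] = [1] − [0].
This gives a 8×24 integer matrix of rank 7; reducing to Smith normal form yields diagonal entries (1,1,1,1,1,1,1).

∂_2: C_2 → C_1 sends each 2-simplex [p,q,r] to [q,r] − [p,r] + [p,q]. For instance
  ∂[1,2,5] = [2,5] − [1,5] + [1,2],
  ∂[5,6,7] = [6,7] − [5,7] + [5,6].
The 24×16 boundary matrix has rank 15 and Smith normal form diag(1,1,1,1,1,1,1,1,1,1,1,1,1,1,1).

From H_k ≅ ker(∂_k) / im(∂_{k+1}) we obtain:

  H_0: rank C_0 − rank ∂_1 = 8 − 7 = 1, and the invariant factors of ∂_1 are all 1, so H_0 ≅ Z.
  H_1: rank ker ∂_1 − rank ∂_2 = (24 − 7) − 15 = 2, and the invariant factors of ∂_2 are all 1, so H_1 ≅ Z^2.
  H_2: rank ker ∂_2 − rank ∂_3 = (16 − 15) − 0 = 1, and there is no ∂_3, so H_2 ≅ Z.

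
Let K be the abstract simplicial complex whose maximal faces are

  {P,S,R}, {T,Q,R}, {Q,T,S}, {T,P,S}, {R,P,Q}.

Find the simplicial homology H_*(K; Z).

Take the total order P < Q < R < S < T on the vertex set. Then K (dimension 2) consists of the simplices:

  0-simplices (5): P, Q, R, S, T
  1-simplices (10): PQ, PR, PS, PT, QR, QS, QT, RS, RT, ST
  2-simplices (5): PQR, PRS, PST, QRT, QST

Hence C_0 ≅ Z^5, C_1 ≅ Z^10, C_2 ≅ Z^5.

Boundary ∂_1: C_1 → C_0 sends each edge [p,q] (with p < q) to q − p.
As a 5×10 matrix over Z this has rank 4, with invariant factors (1,1,1,1).

∂_2: C_2 → C_1 sends each 2-simplex [p,q,r] to [q,r] − [p,r] + [p,q]. For instance
  ∂QST = ST − QT + QS,
  ∂QRT = RT − QT + QR.
As a 10×5 matrix over Z this has rank 5, with invariant factors (1,1,1,1,1).

Computing H_k = (kernel of ∂_k) / (image of ∂_{k+1}):

  H_0: rank C_0 − rank ∂_1 = 5 − 4 = 1, and the invariant factors of ∂_1 are all 1, so H_0 ≅ Z.
  H_1: rank ker ∂_1 − rank ∂_2 = (10 − 4) − 5 = 1, and the invariant factors of ∂_2 are all 1, so H_1 ≅ Z.
  H_2: rank ker ∂_2 − rank ∂_3 = (5 − 5) − 0 = 0, and there is no ∂_3, so H_2 ≅ 0.

As a check, the Euler characteristic is 5 − 10 + 5 = 0, which agrees with 1 − 1 + 0 = 0.

H_0 ≅ Z,  H_1 ≅ Z,  H_2 = 0.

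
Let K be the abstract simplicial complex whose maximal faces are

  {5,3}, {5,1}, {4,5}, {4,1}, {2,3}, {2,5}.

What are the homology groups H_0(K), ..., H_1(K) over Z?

H_0 = Z,  H_1 = Z^2.

We work with the vertex ordering 1 < 2 < 3 < 4 < 5. The simplices of K, each written with vertices in increasing order, are:

  0-simplices (5): [1], [2], [3], [4], [5]
  1-simplices (6): [1,4], [1,5], [2,3], [2,5], [3,5], [4,5]

Hence C_0 ≅ Z^5, C_1 ≅ Z^6.

The boundary map ∂_1: C_1 → C_0 is given by ∂[p,q] = [q] − [p]. For instance
  ∂[4,5] = [5] − [4].
The resulting 5×6 matrix has rank 4, and its Smith normal form has invariant factors (1,1,1,1).

Computing H_k = (kernel of ∂_k) / (image of ∂_{k+1}):

  H_0: rank C_0 − rank ∂_1 = 5 − 4 = 1, and the invariant factors of ∂_1 are all 1, so H_0 = Z.
  H_1: rank ker ∂_1 − rank ∂_2 = (6 − 4) − 0 = 2, and there is no ∂_2, so H_1 = Z^2.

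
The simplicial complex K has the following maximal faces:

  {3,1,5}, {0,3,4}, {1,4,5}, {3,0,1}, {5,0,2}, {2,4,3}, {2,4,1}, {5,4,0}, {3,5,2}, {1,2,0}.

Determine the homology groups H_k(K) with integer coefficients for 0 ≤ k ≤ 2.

H_0 ≅ Z,  H_1 ≅ Z/2,  H_2 = 0.

Fix the vertex order 0 < 1 < 2 < 3 < 4 < 5 and write every simplex with vertices in increasing order. Then dim K = 2 and the simplices of K are:

  0-simplices (6): [0], [1], [2], [3], [4], [5]
  1-simplices (15): [0,1], [0,2], [0,3], [0,4], [0,5], [1,2], [1,3], [1,4], [1,5], [2,3], [2,4], [2,5], [3,4], [3,5], [4,5]
  2-simplices (10): [0,1,2], [0,1,3], [0,2,5], [0,3,4], [0,4,5], [1,2,4], [1,3,5], [1,4,5], [2,3,4], [2,3,5]

Hence C_0 ≅ Z^6, C_1 ≅ Z^15, C_2 ≅ Z^10.

∂_1: C_1 → C_0 is given by ∂[p,q] = [q] − [p].
The 6×15 boundary matrix has rank 5 and Smith normal form diag(1,1,1,1,1).

Boundary ∂_2: C_2 → C_1 sends each 2-simplex [p,q,r] to [q,r] − [p,r] + [p,q]. For instance
  ∂[1,2,4] = [2,4] − [1,4] + [1,2],
  ∂[0,4,5] = [4,5] − [0,5] + [0,4].
The 15×10 boundary matrix has rank 10 and Smith normal form diag(1,1,1,1,1,1,1,1,1,2).

Now H_k = ker ∂_k / im ∂_{k+1}, so:

  H_0: rank C_0 − rank ∂_1 = 6 − 5 = 1, and the invariant factors of ∂_1 are all 1, so H_0 ≅ Z.
  H_1: rank ker ∂_1 − rank ∂_2 = (15 − 5) − 10 = 0, and ∂_2 has invariant factor 2 > 1, so H_1 ≅ Z/2.
  H_2: rank ker ∂_2 − rank ∂_3 = (10 − 10) − 0 = 0, and there is no ∂_3, so H_2 ≅ 0.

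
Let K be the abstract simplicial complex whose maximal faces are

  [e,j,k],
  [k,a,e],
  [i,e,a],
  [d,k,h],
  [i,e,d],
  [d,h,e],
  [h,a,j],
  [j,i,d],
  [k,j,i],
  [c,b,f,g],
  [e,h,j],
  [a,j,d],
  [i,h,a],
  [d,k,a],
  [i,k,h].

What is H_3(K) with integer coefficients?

H_3 = 0.

Take the total order a < b < c < d < e < f < g < h < i < j < k on the vertex set. Then K (dimension 3) consists of the simplices:

  0-simplices (11): a, b, c, d, e, f, g, h, i, j, k
  1-simplices (27): ad, ae, ah, ai, aj, ak, bc, bf, bg, cf, cg, de, dh, di, dj, dk, eh, ei, ej, ek, fg, hi, hj, hk, ij, ik, jk
  2-simplices (18): adj, adk, aei, aek, ahi, ahj, bcf, bcg, bfg, cfg, deh, dei, dhk, dij, ehj, ejk, hik, ijk
  3-simplices (1): bcfg

giving chain groups C_0 ≅ Z^11, C_1 ≅ Z^27, C_2 ≅ Z^18, C_3 ≅ Z^1.

The boundary map ∂_1: C_1 → C_0 sends each edge [p,q] (with p < q) to q − p.
As a 11×27 matrix over Z this has rank 9, with invariant factors (1,1,1,1,1,1,1,1,1).

∂_2: C_2 → C_1 acts by ∂[p,q,r] = [q,r] − [p,r] + [p,q]. For instance
  ∂dij = ij − dj + di,
  ∂cfg = fg − cg + cf.
The 27×18 boundary matrix has rank 16 and Smith normal form diag(1,1,1,1,1,1,1,1,1,1,1,1,1,1,1,1).

∂_3: C_3 → C_2 sends each 3-simplex σ to the alternating sum Σ_i (−1)^i (σ with its i-th vertex removed). For instance
  ∂bcfg = cfg − bfg + bcg − bcf.
As a 18×1 matrix over Z this has rank 1, with invariant factors (1).

From H_k ≅ ker(∂_k) / im(∂_{k+1}) we obtain:

  H_3: rank ker ∂_3 − rank ∂_4 = (1 − 1) − 0 = 0, and there is no ∂_4, so H_3 = 0.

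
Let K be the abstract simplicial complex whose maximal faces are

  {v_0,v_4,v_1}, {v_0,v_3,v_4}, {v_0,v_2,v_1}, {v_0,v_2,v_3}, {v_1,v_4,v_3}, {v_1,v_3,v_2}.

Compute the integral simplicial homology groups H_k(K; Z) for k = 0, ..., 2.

H_0 = Z,  H_1 = 0,  H_2 = Z.

We work with the vertex ordering v_0 < v_1 < v_2 < v_3 < v_4. The simplices of K, each written with vertices in increasing order, are:

  0-simplices (5): [v_0], [v_1], [v_2], [v_3], [v_4]
  1-simplices (9): [v_0,v_1], [v_0,v_2], [v_0,v_3], [v_0,v_4], [v_1,v_2], [v_1,v_3], [v_1,v_4], [v_2,v_3], [v_3,v_4]
  2-simplices (6): [v_0,v_1,v_2], [v_0,v_1,v_4], [v_0,v_2,v_3], [v_0,v_3,v_4], [v_1,v_2,v_3], [v_1,v_3,v_4]

Hence C_0 ≅ Z^5, C_1 ≅ Z^9, C_2 ≅ Z^6.

The boundary map ∂_1: C_1 → C_0 is given by ∂[p,q] = [q] − [p]. For instance
  ∂[v_1,v_2] = [v_2] − [v_1].
The resulting 5×9 matrix has rank 4, and its Smith normal form has invariant factors (1,1,1,1).

∂_2: C_2 → C_1 acts by ∂[p,q,r] = [q,r] − [p,r] + [p,q]. For instance
  ∂[v_0,v_1,v_4] = [v_1,v_4] − [v_0,v_4] + [v_0,v_1],
  ∂[v_1,v_3,v_4] = [v_3,v_4] − [v_1,v_4] + [v_1,v_3].
The resulting 9×6 matrix has rank 5, and its Smith normal form has invariant factors (1,1,1,1,1).

Now H_k = ker ∂_k / im ∂_{k+1}, so:

  H_0: rank C_0 − rank ∂_1 = 5 − 4 = 1, and the invariant factors of ∂_1 are all 1, so H_0 = Z.
  H_1: rank ker ∂_1 − rank ∂_2 = (9 − 4) − 5 = 0, and the invariant factors of ∂_2 are all 1, so H_1 = 0.
  H_2: rank ker ∂_2 − rank ∂_3 = (6 − 5) − 0 = 1, and there is no ∂_3, so H_2 = Z.

As a check, the Euler characteristic is 5 − 9 + 6 = 2, which agrees with 1 − 0 + 1 = 2.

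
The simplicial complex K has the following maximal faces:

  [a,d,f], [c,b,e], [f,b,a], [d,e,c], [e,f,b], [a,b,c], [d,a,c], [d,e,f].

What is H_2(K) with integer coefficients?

K has 6 vertices, 12 edges, 8 triangles.
rank ∂_2 = 7, rank ∂_3 = 0 ⇒ b_2 = 8 − 7 − 0 = 1. So H_2 ≅ Z.

H_2 ≅ Z.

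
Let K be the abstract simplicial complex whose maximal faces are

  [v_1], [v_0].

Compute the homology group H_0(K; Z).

H_0 = Z^2.

Order the vertices as v_0 < v_1. Listing each simplex with vertices in this order, K has dimension 0 with simplices:

  0-simplices (2): [v_0], [v_1]

Hence C_0 ≅ Z^2.

Reading off H_k = ker ∂_k / im ∂_{k+1}:

  H_0: rank C_0 − rank ∂_1 = 2 − 0 = 2, and there is no ∂_1, so H_0 ≅ Z^2.

(K is a triangulation of a set of 2 points.)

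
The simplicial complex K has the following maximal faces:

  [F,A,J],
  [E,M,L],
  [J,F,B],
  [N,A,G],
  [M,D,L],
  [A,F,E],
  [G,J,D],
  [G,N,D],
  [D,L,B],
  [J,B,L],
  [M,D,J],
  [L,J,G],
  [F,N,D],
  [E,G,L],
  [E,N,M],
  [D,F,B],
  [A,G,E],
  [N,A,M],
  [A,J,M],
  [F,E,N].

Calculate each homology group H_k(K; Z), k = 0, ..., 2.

H_0 = Z,  H_1 = Z × Z/2,  H_2 = 0.

We work with the vertex ordering A < B < D < E < F < G < J < L < M < N. The simplices of K, each written with vertices in increasing order, are:

  0-simplices (10): A, B, D, E, F, G, J, L, M, N
  1-simplices (30): AE, AF, AG, AJ, AM, AN, BD, BF, BJ, BL, DF, DG, DJ, DL, DM, DN, EF, EG, EL, EM, EN, FJ, FN, GJ, GL, GN, JL, JM, LM, MN
  2-simplices (20): AEF, AEG, AFJ, AGN, AJM, AMN, BDF, BDL, BFJ, BJL, DFN, DGJ, DGN, DJM, DLM, EFN, EGL, ELM, EMN, GJL

Hence C_0 ≅ Z^10, C_1 ≅ Z^30, C_2 ≅ Z^20.

∂_1: C_1 → C_0 maps an edge to its endpoints' difference, ∂[p,q] = q − p.
The 10×30 boundary matrix has rank 9 and Smith normal form diag(1,1,1,1,1,1,1,1,1).

The boundary map ∂_2: C_2 → C_1 sends each 2-simplex [p,q,r] to [q,r] − [p,r] + [p,q]. For instance
  ∂AGN = GN − AN + AG,
  ∂BDL = DL − BL + BD.
This gives a 30×20 integer matrix of rank 20; reducing to Smith normal form yields diagonal entries (1,1,1,1,1,1,1,1,1,1,1,1,1,1,1,1,1,1,1,2).

Computing H_k = (kernel of ∂_k) / (image of ∂_{k+1}):

  H_0: rank C_0 − rank ∂_1 = 10 − 9 = 1, and the invariant factors of ∂_1 are all 1, so H_0 ≅ Z.
  H_1: rank ker ∂_1 − rank ∂_2 = (30 − 9) − 20 = 1, and ∂_2 has invariant factor 2 > 1, so H_1 ≅ Z × Z/2.
  H_2: rank ker ∂_2 − rank ∂_3 = (20 − 20) − 0 = 0, and there is no ∂_3, so H_2 ≅ 0.

As a check, the Euler characteristic is 10 − 30 + 20 = 0, which agrees with 1 − 1 + 0 = 0.
(K is a triangulation of the Klein bottle.)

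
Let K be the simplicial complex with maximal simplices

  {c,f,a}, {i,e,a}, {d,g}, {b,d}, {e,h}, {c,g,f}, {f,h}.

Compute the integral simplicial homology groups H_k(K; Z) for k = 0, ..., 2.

H_0 ≅ Z,  H_1 ≅ Z,  H_2 = 0.

Fix the vertex order a < b < c < d < e < f < g < h < i and write every simplex with vertices in increasing order. Then dim K = 2 and the simplices of K are:

  0-simplices (9): a, b, c, d, e, f, g, h, i
  1-simplices (12): ac, ae, af, ai, bd, cf, cg, dg, eh, ei, fg, fh
  2-simplices (3): acf, aei, cfg

giving chain groups C_0 ≅ Z^9, C_1 ≅ Z^12, C_2 ≅ Z^3.

Boundary ∂_1: C_1 → C_0 sends each edge [p,q] (with p < q) to q − p.
The 9×12 boundary matrix has rank 8 and Smith normal form diag(1,1,1,1,1,1,1,1).

The boundary map ∂_2: C_2 → C_1 maps a triangle to the signed sum of its edges. For instance
  ∂cfg = fg − cg + cf,
  ∂acf = cf − af + ac.
As a 12×3 matrix over Z this has rank 3, with invariant factors (1,1,1).

Now H_k = ker ∂_k / im ∂_{k+1}, so:

  H_0: rank C_0 − rank ∂_1 = 9 − 8 = 1, and the invariant factors of ∂_1 are all 1, so H_0 ≅ Z.
  H_1: rank ker ∂_1 − rank ∂_2 = (12 − 8) − 3 = 1, and the invariant factors of ∂_2 are all 1, so H_1 ≅ Z.
  H_2: rank ker ∂_2 − rank ∂_3 = (3 − 3) − 0 = 0, and there is no ∂_3, so H_2 ≅ 0.

As a check, the Euler characteristic is 9 − 12 + 3 = 0, which agrees with 1 − 1 + 0 = 0.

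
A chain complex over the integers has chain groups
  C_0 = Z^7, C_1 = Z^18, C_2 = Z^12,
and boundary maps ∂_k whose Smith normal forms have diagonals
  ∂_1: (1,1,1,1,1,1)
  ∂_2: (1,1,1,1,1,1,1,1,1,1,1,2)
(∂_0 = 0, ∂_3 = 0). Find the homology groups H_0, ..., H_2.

H_0: b_0 = 7 − 0 − 6 = 1; torsion from ∂_1 factors > 1: none. So H_0 ≅ Z.
H_1: b_1 = 18 − 6 − 12 = 0; torsion from ∂_2 factors > 1: [2]. So H_1 ≅ Z/2.
H_2: b_2 = 12 − 12 − 0 = 0; torsion from ∂_3 factors > 1: none. So H_2 ≅ 0.

H_0 ≅ Z,  H_1 ≅ Z/2,  H_2 = 0.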